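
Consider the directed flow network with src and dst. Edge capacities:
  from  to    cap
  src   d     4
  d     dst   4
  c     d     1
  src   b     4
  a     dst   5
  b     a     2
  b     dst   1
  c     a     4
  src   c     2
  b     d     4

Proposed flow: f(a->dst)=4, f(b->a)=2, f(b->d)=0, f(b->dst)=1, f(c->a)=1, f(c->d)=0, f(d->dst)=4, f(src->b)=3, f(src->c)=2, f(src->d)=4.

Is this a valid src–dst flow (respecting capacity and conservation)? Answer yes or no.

No

Conservation fails at c: inflow 2 ≠ outflow 1.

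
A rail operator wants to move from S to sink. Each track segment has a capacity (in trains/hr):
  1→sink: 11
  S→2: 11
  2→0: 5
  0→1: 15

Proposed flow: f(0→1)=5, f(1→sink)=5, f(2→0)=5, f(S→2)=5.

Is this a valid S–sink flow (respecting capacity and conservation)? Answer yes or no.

Yes

Every edge has 0 ≤ f(e) ≤ cap(e).
At each intermediate node, inflow equals outflow.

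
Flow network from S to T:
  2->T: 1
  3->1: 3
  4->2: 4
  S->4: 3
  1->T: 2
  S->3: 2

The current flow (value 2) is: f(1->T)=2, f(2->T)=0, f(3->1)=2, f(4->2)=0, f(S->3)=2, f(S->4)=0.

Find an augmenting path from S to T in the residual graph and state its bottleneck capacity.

Residual along S->4->2->T: S->4: 3, 4->2: 4, 2->T: 1.
Bottleneck = min = 1.

S->4->2->T, bottleneck 1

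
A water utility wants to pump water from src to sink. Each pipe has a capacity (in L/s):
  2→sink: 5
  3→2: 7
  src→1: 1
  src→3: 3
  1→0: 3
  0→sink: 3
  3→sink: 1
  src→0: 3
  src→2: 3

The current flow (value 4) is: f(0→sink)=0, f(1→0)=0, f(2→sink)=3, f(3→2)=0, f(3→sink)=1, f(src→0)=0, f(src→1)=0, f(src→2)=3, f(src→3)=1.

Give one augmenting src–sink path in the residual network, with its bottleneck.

Residual along src→0→sink: src→0: 3, 0→sink: 3.
Bottleneck = min = 3.

src→0→sink, bottleneck 3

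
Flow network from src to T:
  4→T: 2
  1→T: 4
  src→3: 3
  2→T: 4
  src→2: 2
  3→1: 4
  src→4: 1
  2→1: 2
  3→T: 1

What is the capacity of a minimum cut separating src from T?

Max flow = 6 (via 4 augmenting paths).
In the residual at optimum, the set reachable from src is {src}.
Cut edges: src→4 (cap 1), src→3 (cap 3), src→2 (cap 2). Sum = 6.

6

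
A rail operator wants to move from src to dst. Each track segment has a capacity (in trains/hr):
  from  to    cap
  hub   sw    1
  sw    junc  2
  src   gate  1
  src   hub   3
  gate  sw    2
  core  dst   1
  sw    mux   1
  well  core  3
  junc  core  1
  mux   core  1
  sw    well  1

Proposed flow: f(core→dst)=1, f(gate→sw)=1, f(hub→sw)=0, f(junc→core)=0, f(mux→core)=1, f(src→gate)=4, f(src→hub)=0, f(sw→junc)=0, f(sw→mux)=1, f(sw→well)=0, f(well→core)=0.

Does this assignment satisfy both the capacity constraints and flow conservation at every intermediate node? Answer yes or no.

No

Capacity violated on src→gate: flow 4 > capacity 1.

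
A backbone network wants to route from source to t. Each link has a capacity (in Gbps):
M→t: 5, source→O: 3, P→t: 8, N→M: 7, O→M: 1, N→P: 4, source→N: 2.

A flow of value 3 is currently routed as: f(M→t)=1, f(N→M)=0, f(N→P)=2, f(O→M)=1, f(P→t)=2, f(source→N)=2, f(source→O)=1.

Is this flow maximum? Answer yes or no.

Yes

Residual reachable from source: {O, source}; t is not reachable.
Saturated cut: source→N, O→M with total capacity 3 = current flow value. Flow is maximum.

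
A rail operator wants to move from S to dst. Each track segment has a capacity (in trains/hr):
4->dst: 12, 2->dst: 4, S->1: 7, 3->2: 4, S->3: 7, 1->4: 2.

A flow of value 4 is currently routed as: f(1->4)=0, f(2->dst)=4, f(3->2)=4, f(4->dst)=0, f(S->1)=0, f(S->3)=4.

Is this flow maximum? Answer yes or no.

No

Residual path S->1->4->dst has bottleneck 2 > 0.
Pushing 2 along it raises the flow to 6, so the given flow is not maximum.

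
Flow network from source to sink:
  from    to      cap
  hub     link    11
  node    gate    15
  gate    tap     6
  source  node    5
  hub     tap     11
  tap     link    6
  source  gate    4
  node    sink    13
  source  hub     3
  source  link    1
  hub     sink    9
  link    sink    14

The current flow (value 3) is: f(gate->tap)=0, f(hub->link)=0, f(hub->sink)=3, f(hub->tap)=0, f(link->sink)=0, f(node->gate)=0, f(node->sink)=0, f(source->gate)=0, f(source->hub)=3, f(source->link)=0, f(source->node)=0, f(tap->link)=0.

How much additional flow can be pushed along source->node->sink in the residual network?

5

Residual capacities along the path: source->node: 5, node->sink: 13.
Minimum is 5.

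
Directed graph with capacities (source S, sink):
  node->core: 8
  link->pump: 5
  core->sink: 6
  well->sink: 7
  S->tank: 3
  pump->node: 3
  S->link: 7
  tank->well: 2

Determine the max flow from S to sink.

Augment S->tank->well->sink: bottleneck 2. Total 2.
Augment S->link->pump->node->core->sink: bottleneck 3. Total 5.
No augmenting path remains in the residual graph.

5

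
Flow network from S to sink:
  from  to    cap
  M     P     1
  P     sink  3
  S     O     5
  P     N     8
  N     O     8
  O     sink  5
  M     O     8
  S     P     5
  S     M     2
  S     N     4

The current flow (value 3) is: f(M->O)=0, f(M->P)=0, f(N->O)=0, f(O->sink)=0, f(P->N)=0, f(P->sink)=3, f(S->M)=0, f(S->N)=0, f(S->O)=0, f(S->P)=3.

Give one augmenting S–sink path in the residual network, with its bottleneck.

S->O->sink, bottleneck 5

Residual along S->O->sink: S->O: 5, O->sink: 5.
Bottleneck = min = 5.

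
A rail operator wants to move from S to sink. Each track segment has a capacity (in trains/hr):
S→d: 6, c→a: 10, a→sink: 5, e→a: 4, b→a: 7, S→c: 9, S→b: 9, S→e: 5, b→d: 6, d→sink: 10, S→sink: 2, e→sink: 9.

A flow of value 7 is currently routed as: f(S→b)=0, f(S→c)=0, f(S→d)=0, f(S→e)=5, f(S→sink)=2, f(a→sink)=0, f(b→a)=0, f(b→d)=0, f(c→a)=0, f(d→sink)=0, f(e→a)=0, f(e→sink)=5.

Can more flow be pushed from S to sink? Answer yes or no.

Yes

Residual path S→d→sink has bottleneck 6 > 0.
Pushing 6 along it raises the flow to 13, so the given flow is not maximum.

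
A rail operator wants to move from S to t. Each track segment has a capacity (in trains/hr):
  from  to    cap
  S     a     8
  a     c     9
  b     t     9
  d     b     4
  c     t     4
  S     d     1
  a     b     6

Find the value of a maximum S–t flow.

Augment S->d->b->t: bottleneck 1. Total 1.
Augment S->a->b->t: bottleneck 6. Total 7.
Augment S->a->c->t: bottleneck 2. Total 9.
No augmenting path remains in the residual graph.

9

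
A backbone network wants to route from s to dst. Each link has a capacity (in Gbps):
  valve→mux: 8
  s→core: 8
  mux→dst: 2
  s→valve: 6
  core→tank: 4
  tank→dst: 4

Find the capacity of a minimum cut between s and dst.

Max flow = 6 (via 2 augmenting paths).
In the residual at optimum, the set reachable from s is {core, mux, s, valve}.
Cut edges: core→tank (cap 4), mux→dst (cap 2). Sum = 6.

6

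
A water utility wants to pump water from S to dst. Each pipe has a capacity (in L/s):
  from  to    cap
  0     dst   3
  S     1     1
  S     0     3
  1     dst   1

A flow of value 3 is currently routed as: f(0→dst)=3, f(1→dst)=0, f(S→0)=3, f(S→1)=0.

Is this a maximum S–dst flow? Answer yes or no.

Residual path S→1→dst has bottleneck 1 > 0.
Pushing 1 along it raises the flow to 4, so the given flow is not maximum.

No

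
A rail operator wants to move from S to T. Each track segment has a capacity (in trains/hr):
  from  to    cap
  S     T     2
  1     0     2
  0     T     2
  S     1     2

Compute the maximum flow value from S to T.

Augment S->T: bottleneck 2. Total 2.
Augment S->1->0->T: bottleneck 2. Total 4.
No augmenting path remains in the residual graph.

4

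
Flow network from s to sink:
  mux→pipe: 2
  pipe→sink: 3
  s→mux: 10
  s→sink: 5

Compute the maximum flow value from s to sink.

7

Augment s→sink: bottleneck 5. Total 5.
Augment s→mux→pipe→sink: bottleneck 2. Total 7.
No augmenting path remains in the residual graph.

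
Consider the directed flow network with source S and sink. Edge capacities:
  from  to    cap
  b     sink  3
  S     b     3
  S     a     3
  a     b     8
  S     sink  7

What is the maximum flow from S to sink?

10

Augment S->sink: bottleneck 7. Total 7.
Augment S->b->sink: bottleneck 3. Total 10.
No augmenting path remains in the residual graph.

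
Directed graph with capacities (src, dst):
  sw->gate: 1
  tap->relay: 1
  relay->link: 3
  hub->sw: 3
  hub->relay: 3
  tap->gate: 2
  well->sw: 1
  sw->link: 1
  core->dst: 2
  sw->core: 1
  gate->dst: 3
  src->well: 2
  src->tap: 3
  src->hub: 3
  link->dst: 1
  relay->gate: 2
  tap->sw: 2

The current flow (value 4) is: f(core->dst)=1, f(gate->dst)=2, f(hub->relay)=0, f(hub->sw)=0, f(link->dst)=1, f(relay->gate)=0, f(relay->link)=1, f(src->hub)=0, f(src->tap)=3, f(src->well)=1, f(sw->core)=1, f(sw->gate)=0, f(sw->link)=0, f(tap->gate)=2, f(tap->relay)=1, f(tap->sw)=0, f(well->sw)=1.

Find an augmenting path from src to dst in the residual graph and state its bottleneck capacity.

src->hub->relay->gate->dst, bottleneck 1

Residual along src->hub->relay->gate->dst: src->hub: 3, hub->relay: 3, relay->gate: 2, gate->dst: 1.
Bottleneck = min = 1.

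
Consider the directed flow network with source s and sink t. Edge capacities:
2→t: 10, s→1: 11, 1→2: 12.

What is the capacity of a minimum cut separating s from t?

10

Max flow = 10 (via 1 augmenting path).
In the residual at optimum, the set reachable from s is {1, 2, s}.
Cut edges: 2→t (cap 10). Sum = 10.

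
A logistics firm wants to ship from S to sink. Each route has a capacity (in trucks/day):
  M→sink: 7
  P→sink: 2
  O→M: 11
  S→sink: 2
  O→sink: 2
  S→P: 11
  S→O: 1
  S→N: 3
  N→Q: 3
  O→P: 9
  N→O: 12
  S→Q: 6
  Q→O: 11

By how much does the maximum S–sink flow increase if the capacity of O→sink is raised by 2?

Original max flow = 13.
After raising cap(O→sink), augmenting paths through that edge carry 1 more unit.
New max flow = 14. Increase = 1.

1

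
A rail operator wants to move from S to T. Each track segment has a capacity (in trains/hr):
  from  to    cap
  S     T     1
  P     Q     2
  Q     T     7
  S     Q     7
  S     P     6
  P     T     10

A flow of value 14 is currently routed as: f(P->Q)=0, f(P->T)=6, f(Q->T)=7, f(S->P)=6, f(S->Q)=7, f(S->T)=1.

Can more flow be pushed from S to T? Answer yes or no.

No

Residual reachable from S: {S}; T is not reachable.
Saturated cut: S->P, S->Q, S->T with total capacity 14 = current flow value. Flow is maximum.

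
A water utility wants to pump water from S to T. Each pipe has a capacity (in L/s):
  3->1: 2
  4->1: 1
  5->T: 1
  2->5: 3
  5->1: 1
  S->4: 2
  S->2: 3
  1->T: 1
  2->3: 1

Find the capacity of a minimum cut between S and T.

2

Max flow = 2 (via 2 augmenting paths).
In the residual at optimum, the set reachable from S is {1, 2, 3, 4, 5, S}.
Cut edges: 5->T (cap 1), 1->T (cap 1). Sum = 2.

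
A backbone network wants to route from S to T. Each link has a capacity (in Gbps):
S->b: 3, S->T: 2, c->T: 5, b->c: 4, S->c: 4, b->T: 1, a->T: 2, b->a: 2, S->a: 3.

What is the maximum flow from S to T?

Augment S->T: bottleneck 2. Total 2.
Augment S->b->T: bottleneck 1. Total 3.
Augment S->c->T: bottleneck 4. Total 7.
Augment S->a->T: bottleneck 2. Total 9.
Augment S->b->c->T: bottleneck 1. Total 10.
No augmenting path remains in the residual graph.

10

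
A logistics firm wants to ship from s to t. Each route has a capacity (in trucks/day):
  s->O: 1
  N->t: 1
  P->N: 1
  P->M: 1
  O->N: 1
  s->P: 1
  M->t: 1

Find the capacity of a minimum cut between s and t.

2

Max flow = 2 (via 2 augmenting paths).
In the residual at optimum, the set reachable from s is {s}.
Cut edges: s->P (cap 1), s->O (cap 1). Sum = 2.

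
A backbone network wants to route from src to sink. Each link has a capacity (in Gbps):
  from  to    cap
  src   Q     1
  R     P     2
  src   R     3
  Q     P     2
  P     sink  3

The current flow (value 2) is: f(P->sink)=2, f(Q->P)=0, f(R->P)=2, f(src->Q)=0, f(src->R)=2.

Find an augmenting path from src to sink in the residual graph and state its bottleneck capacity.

Residual along src->Q->P->sink: src->Q: 1, Q->P: 2, P->sink: 1.
Bottleneck = min = 1.

src->Q->P->sink, bottleneck 1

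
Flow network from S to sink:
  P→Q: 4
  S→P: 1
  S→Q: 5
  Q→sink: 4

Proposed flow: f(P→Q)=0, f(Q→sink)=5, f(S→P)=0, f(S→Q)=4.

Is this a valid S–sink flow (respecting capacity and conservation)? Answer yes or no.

Capacity violated on Q→sink: flow 5 > capacity 4.

No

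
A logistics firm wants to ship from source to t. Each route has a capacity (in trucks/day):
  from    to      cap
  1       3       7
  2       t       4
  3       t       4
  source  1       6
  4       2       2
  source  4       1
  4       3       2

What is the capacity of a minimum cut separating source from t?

5

Max flow = 5 (via 2 augmenting paths).
In the residual at optimum, the set reachable from source is {1, 3, source}.
Cut edges: source->4 (cap 1), 3->t (cap 4). Sum = 5.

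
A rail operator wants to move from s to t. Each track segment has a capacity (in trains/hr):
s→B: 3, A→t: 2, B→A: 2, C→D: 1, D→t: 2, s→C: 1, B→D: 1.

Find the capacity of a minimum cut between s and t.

Max flow = 4 (via 3 augmenting paths).
In the residual at optimum, the set reachable from s is {s}.
Cut edges: s→C (cap 1), s→B (cap 3). Sum = 4.

4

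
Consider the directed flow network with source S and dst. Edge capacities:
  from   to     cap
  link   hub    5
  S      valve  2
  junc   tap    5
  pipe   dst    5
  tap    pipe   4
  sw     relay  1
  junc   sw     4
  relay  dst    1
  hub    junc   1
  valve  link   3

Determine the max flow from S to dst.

Augment S->valve->link->hub->junc->sw->relay->dst: bottleneck 1. Total 1.
No augmenting path remains in the residual graph.

1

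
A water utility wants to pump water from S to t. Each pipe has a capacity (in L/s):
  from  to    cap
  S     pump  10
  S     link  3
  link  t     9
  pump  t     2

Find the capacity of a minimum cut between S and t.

5

Max flow = 5 (via 2 augmenting paths).
In the residual at optimum, the set reachable from S is {S, pump}.
Cut edges: S→link (cap 3), pump→t (cap 2). Sum = 5.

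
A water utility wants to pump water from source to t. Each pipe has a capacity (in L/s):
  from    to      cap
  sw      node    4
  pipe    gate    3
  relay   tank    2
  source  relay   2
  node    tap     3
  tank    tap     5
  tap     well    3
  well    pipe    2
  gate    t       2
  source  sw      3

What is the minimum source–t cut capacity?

Max flow = 2 (via 1 augmenting path).
In the residual at optimum, the set reachable from source is {node, relay, source, sw, tank, tap, well}.
Cut edges: well->pipe (cap 2). Sum = 2.

2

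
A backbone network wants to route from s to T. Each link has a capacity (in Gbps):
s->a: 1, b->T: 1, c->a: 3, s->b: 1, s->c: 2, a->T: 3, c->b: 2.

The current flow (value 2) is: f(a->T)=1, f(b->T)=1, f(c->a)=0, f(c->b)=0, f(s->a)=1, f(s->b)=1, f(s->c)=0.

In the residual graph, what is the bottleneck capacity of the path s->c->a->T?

Residual capacities along the path: s->c: 2, c->a: 3, a->T: 2.
Minimum is 2.

2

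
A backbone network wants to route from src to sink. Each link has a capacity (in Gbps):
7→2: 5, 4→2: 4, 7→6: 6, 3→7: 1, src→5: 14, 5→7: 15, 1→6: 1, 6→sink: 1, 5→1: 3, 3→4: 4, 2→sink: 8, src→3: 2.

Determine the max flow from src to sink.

8

Augment src→3→4→2→sink: bottleneck 2. Total 2.
Augment src→5→7→2→sink: bottleneck 5. Total 7.
Augment src→5→7→6→sink: bottleneck 1. Total 8.
No augmenting path remains in the residual graph.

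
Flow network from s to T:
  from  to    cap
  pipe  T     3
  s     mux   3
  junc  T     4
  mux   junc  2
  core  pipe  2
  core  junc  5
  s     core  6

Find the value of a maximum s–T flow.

Augment s→mux→junc→T: bottleneck 2. Total 2.
Augment s→core→junc→T: bottleneck 2. Total 4.
Augment s→core→pipe→T: bottleneck 2. Total 6.
No augmenting path remains in the residual graph.

6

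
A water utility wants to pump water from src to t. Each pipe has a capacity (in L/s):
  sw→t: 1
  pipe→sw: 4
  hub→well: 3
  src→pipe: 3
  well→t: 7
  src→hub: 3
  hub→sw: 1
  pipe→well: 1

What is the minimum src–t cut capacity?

Max flow = 5 (via 4 augmenting paths).
In the residual at optimum, the set reachable from src is {pipe, src, sw}.
Cut edges: src→hub (cap 3), pipe→well (cap 1), sw→t (cap 1). Sum = 5.

5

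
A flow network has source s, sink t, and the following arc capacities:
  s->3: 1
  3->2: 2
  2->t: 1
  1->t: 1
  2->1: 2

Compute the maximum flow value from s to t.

1

Augment s->3->2->t: bottleneck 1. Total 1.
No augmenting path remains in the residual graph.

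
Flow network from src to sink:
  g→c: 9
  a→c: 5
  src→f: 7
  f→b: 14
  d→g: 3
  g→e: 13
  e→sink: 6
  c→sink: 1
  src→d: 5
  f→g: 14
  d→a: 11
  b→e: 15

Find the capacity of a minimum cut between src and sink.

Max flow = 7 (via 3 augmenting paths).
In the residual at optimum, the set reachable from src is {a, b, c, d, e, f, g, src}.
Cut edges: c→sink (cap 1), e→sink (cap 6). Sum = 7.

7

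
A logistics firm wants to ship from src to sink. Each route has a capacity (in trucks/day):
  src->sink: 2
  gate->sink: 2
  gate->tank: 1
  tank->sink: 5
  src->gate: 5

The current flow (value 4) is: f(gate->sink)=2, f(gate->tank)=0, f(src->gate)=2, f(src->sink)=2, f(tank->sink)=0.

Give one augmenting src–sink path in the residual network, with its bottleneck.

Residual along src->gate->tank->sink: src->gate: 3, gate->tank: 1, tank->sink: 5.
Bottleneck = min = 1.

src->gate->tank->sink, bottleneck 1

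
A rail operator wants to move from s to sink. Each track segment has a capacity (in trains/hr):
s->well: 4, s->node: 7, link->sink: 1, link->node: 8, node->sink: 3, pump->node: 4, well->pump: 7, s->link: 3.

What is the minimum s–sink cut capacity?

4

Max flow = 4 (via 2 augmenting paths).
In the residual at optimum, the set reachable from s is {link, node, pump, s, well}.
Cut edges: link->sink (cap 1), node->sink (cap 3). Sum = 4.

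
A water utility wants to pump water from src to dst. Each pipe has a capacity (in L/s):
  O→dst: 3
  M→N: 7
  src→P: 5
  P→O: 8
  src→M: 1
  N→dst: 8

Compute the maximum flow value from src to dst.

4

Augment src→M→N→dst: bottleneck 1. Total 1.
Augment src→P→O→dst: bottleneck 3. Total 4.
No augmenting path remains in the residual graph.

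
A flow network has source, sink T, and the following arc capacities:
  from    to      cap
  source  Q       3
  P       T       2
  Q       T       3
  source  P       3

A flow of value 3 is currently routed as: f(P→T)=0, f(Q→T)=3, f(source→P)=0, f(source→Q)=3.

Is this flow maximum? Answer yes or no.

No

Residual path source→P→T has bottleneck 2 > 0.
Pushing 2 along it raises the flow to 5, so the given flow is not maximum.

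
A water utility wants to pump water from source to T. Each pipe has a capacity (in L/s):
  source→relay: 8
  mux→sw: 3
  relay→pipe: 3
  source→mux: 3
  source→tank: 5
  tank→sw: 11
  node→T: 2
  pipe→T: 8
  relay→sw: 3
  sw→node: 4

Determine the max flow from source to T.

Augment source→relay→pipe→T: bottleneck 3. Total 3.
Augment source→mux→sw→node→T: bottleneck 2. Total 5.
No augmenting path remains in the residual graph.

5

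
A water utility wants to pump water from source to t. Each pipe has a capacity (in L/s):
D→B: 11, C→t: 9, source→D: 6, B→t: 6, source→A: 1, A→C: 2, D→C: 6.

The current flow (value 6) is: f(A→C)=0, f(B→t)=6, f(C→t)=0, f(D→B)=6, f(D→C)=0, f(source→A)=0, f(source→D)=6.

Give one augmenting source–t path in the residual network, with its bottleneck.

source→A→C→t, bottleneck 1

Residual along source→A→C→t: source→A: 1, A→C: 2, C→t: 9.
Bottleneck = min = 1.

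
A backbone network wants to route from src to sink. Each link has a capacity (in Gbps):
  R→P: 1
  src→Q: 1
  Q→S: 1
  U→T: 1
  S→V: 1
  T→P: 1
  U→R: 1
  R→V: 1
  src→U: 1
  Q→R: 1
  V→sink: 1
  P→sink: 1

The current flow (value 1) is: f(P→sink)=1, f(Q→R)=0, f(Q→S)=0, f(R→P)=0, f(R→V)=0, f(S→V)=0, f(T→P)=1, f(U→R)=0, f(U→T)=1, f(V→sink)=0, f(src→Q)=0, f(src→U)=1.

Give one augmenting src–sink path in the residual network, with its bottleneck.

src→Q→R→V→sink, bottleneck 1

Residual along src→Q→R→V→sink: src→Q: 1, Q→R: 1, R→V: 1, V→sink: 1.
Bottleneck = min = 1.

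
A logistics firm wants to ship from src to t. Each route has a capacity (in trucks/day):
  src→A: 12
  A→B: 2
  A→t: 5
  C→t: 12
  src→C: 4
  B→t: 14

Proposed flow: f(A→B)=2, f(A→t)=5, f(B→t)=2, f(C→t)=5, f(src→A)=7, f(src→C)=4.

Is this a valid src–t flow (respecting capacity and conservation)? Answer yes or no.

Conservation fails at C: inflow 4 ≠ outflow 5.

No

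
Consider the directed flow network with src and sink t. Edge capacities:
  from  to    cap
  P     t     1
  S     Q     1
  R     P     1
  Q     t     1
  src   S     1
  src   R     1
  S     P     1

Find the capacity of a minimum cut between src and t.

Max flow = 2 (via 2 augmenting paths).
In the residual at optimum, the set reachable from src is {src}.
Cut edges: src->S (cap 1), src->R (cap 1). Sum = 2.

2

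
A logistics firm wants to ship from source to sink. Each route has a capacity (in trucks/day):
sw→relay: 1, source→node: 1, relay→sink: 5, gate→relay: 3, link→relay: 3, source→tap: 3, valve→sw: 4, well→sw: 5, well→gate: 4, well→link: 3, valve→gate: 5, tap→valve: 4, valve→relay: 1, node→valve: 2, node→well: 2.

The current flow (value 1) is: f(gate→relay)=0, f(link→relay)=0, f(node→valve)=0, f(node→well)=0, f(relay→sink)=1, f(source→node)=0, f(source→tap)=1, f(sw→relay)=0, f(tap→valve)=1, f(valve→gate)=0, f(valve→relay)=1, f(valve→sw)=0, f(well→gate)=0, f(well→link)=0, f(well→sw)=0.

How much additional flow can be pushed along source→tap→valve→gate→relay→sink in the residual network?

Residual capacities along the path: source→tap: 2, tap→valve: 3, valve→gate: 5, gate→relay: 3, relay→sink: 4.
Minimum is 2.

2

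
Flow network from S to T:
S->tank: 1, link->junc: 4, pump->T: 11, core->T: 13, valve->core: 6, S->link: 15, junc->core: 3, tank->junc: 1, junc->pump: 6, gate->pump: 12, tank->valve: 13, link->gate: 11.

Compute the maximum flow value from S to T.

15

Augment S->tank->valve->core->T: bottleneck 1. Total 1.
Augment S->link->junc->core->T: bottleneck 3. Total 4.
Augment S->link->junc->pump->T: bottleneck 1. Total 5.
Augment S->link->gate->pump->T: bottleneck 10. Total 15.
No augmenting path remains in the residual graph.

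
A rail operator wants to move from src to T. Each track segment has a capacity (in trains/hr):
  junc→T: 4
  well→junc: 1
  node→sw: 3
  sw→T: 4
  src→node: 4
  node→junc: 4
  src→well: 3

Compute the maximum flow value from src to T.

Augment src→node→sw→T: bottleneck 3. Total 3.
Augment src→node→junc→T: bottleneck 1. Total 4.
Augment src→well→junc→T: bottleneck 1. Total 5.
No augmenting path remains in the residual graph.

5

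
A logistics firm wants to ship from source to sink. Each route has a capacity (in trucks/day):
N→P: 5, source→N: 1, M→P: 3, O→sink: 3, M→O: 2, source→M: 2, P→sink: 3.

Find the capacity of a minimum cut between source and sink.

Max flow = 3 (via 2 augmenting paths).
In the residual at optimum, the set reachable from source is {source}.
Cut edges: source→N (cap 1), source→M (cap 2). Sum = 3.

3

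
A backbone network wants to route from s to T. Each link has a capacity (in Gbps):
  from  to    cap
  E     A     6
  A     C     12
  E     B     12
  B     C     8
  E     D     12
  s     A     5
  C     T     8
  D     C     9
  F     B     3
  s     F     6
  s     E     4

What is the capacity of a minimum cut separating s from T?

Max flow = 8 (via 2 augmenting paths).
In the residual at optimum, the set reachable from s is {A, B, C, D, E, F, s}.
Cut edges: C->T (cap 8). Sum = 8.

8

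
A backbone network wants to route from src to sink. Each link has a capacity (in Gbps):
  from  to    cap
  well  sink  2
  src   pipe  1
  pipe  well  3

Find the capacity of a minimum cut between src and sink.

1

Max flow = 1 (via 1 augmenting path).
In the residual at optimum, the set reachable from src is {src}.
Cut edges: src→pipe (cap 1). Sum = 1.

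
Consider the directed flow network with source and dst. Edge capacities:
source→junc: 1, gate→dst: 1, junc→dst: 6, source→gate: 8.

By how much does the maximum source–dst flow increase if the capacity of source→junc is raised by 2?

Original max flow = 2.
After raising cap(source→junc), augmenting paths through that edge carry 2 more units.
New max flow = 4. Increase = 2.

2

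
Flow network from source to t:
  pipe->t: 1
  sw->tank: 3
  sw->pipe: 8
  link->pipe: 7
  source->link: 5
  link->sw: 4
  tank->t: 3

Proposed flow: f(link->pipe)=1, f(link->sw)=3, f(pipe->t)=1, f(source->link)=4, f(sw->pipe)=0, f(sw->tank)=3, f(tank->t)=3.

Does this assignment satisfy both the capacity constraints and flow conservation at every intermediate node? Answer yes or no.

Yes

Every edge has 0 ≤ f(e) ≤ cap(e).
At each intermediate node, inflow equals outflow.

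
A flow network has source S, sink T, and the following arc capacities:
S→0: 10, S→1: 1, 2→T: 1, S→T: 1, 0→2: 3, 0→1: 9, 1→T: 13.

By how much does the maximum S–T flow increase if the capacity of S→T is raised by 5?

Original max flow = 12.
After raising cap(S→T), augmenting paths through that edge carry 5 more units.
New max flow = 17. Increase = 5.

5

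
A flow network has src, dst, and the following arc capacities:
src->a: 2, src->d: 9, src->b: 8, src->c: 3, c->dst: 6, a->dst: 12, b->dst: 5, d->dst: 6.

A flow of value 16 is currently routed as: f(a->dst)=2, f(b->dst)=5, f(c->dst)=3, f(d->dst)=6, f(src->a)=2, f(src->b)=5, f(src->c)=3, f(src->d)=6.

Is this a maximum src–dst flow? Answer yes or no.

Yes

Residual reachable from src: {b, d, src}; dst is not reachable.
Saturated cut: src->c, src->a, b->dst, d->dst with total capacity 16 = current flow value. Flow is maximum.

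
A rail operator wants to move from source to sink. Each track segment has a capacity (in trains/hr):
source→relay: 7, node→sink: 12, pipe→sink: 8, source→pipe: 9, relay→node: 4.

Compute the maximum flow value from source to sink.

Augment source→pipe→sink: bottleneck 8. Total 8.
Augment source→relay→node→sink: bottleneck 4. Total 12.
No augmenting path remains in the residual graph.

12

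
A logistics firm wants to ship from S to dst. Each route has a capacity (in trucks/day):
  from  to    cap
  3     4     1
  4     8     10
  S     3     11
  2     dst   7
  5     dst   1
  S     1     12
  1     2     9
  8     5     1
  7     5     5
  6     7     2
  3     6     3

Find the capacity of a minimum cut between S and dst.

Max flow = 8 (via 2 augmenting paths).
In the residual at optimum, the set reachable from S is {1, 2, 3, 4, 5, 6, 7, 8, S}.
Cut edges: 2→dst (cap 7), 5→dst (cap 1). Sum = 8.

8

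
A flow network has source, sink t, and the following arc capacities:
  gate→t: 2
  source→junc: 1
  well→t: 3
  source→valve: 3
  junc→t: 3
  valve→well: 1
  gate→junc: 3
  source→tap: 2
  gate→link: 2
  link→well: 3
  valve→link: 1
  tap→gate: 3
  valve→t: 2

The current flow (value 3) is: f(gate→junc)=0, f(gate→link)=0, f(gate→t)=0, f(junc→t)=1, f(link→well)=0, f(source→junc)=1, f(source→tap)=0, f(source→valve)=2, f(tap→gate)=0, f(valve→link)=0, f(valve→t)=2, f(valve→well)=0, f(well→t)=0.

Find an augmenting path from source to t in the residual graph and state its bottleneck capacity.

Residual along source→tap→gate→t: source→tap: 2, tap→gate: 3, gate→t: 2.
Bottleneck = min = 2.

source→tap→gate→t, bottleneck 2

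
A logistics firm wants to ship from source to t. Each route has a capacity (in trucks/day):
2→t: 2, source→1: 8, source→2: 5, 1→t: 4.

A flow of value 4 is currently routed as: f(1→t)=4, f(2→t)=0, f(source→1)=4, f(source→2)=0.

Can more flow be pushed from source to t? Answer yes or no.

Yes

Residual path source→2→t has bottleneck 2 > 0.
Pushing 2 along it raises the flow to 6, so the given flow is not maximum.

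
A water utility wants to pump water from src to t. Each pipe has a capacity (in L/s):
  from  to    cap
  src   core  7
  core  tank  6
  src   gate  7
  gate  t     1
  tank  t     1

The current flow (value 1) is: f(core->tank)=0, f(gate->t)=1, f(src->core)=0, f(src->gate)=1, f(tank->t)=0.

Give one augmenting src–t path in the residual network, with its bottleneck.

Residual along src->core->tank->t: src->core: 7, core->tank: 6, tank->t: 1.
Bottleneck = min = 1.

src->core->tank->t, bottleneck 1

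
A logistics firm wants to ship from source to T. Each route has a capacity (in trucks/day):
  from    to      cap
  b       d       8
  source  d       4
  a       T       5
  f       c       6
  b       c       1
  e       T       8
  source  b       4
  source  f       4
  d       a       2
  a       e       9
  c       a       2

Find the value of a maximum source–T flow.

Augment source->d->a->T: bottleneck 2. Total 2.
Augment source->f->c->a->T: bottleneck 2. Total 4.
No augmenting path remains in the residual graph.

4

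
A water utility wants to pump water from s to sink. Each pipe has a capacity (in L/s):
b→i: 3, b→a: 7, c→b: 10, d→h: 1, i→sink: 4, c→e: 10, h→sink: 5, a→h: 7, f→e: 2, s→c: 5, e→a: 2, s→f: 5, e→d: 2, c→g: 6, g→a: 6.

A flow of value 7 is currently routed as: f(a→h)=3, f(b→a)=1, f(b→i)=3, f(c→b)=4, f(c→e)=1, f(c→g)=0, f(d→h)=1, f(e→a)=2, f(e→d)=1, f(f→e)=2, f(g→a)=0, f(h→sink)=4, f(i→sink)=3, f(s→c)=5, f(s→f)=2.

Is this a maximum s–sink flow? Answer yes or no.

Residual reachable from s: {f, s}; sink is not reachable.
Saturated cut: s→c, f→e with total capacity 7 = current flow value. Flow is maximum.

Yes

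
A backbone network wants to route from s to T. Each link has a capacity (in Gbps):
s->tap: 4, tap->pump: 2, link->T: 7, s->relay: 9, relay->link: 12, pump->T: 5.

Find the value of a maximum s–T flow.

9

Augment s->tap->pump->T: bottleneck 2. Total 2.
Augment s->relay->link->T: bottleneck 7. Total 9.
No augmenting path remains in the residual graph.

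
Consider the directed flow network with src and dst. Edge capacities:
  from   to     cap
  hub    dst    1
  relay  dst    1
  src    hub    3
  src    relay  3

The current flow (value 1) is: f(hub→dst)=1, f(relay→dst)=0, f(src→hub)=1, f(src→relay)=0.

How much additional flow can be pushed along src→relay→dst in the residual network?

Residual capacities along the path: src→relay: 3, relay→dst: 1.
Minimum is 1.

1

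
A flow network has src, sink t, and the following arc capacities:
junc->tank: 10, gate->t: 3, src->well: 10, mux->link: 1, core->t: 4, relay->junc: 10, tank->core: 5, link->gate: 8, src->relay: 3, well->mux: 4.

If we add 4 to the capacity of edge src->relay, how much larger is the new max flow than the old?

Original max flow = 4.
After raising cap(src->relay), augmenting paths through that edge carry 1 more unit.
New max flow = 5. Increase = 1.

1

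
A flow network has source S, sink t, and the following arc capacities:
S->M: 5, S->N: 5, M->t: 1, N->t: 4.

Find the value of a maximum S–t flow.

5

Augment S->N->t: bottleneck 4. Total 4.
Augment S->M->t: bottleneck 1. Total 5.
No augmenting path remains in the residual graph.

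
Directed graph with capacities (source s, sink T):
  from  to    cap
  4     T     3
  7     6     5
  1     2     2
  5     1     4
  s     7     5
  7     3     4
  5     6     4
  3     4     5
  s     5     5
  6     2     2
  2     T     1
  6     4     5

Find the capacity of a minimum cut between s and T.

Max flow = 4 (via 2 augmenting paths).
In the residual at optimum, the set reachable from s is {1, 2, 3, 4, 5, 6, 7, s}.
Cut edges: 2->T (cap 1), 4->T (cap 3). Sum = 4.

4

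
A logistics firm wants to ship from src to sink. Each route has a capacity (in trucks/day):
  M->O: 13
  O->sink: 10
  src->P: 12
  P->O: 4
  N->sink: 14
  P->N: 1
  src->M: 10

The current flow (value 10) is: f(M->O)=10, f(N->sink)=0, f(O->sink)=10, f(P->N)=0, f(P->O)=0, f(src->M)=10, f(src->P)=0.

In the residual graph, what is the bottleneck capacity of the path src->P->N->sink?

1

Residual capacities along the path: src->P: 12, P->N: 1, N->sink: 14.
Minimum is 1.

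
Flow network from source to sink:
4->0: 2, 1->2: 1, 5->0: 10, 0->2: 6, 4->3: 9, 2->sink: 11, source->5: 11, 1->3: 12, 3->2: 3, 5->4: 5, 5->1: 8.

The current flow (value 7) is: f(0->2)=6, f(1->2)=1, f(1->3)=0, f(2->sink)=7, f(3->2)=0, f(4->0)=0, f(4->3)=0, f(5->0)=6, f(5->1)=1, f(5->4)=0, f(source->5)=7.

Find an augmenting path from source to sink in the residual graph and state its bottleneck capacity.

source->5->4->3->2->sink, bottleneck 3

Residual along source->5->4->3->2->sink: source->5: 4, 5->4: 5, 4->3: 9, 3->2: 3, 2->sink: 4.
Bottleneck = min = 3.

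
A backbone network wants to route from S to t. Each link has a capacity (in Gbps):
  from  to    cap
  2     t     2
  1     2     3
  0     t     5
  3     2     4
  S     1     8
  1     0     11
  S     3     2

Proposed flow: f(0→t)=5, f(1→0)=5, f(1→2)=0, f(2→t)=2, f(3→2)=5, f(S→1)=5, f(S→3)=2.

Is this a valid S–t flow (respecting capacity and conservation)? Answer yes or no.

Capacity violated on 3→2: flow 5 > capacity 4.

No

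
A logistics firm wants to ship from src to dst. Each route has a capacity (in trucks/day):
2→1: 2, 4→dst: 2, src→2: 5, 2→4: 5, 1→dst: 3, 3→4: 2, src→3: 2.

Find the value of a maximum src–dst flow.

4

Augment src→2→1→dst: bottleneck 2. Total 2.
Augment src→2→4→dst: bottleneck 2. Total 4.
No augmenting path remains in the residual graph.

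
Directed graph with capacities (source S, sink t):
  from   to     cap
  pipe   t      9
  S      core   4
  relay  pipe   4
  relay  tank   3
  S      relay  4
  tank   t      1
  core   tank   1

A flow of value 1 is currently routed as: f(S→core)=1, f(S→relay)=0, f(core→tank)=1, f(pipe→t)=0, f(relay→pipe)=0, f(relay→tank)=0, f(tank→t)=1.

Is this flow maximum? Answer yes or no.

Residual path S→relay→pipe→t has bottleneck 4 > 0.
Pushing 4 along it raises the flow to 5, so the given flow is not maximum.

No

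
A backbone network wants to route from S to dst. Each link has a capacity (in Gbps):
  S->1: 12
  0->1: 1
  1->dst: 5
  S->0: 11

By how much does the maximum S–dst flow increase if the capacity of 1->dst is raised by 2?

Original max flow = 5.
After raising cap(1->dst), augmenting paths through that edge carry 2 more units.
New max flow = 7. Increase = 2.

2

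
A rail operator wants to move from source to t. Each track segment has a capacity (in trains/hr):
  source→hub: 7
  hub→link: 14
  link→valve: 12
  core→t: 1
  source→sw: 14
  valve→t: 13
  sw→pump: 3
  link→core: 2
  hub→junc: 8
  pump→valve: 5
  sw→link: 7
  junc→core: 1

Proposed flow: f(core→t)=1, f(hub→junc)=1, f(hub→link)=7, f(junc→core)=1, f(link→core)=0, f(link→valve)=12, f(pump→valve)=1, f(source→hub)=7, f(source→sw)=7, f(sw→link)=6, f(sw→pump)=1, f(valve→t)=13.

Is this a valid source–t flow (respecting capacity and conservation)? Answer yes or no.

No

Conservation fails at hub: inflow 7 ≠ outflow 8.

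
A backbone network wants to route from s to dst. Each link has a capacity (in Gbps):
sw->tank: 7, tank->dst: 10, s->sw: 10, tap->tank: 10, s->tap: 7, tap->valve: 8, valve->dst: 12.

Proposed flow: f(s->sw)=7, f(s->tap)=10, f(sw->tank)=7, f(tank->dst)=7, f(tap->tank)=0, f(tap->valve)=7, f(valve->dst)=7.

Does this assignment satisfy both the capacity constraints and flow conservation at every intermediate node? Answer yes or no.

No

Capacity violated on s->tap: flow 10 > capacity 7.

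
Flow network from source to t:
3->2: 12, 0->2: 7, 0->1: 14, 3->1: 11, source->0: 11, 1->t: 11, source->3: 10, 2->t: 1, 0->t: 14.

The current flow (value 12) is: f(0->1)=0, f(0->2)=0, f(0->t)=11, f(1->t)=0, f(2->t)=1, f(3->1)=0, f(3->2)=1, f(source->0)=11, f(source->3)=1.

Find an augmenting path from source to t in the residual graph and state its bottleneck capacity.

Residual along source->3->1->t: source->3: 9, 3->1: 11, 1->t: 11.
Bottleneck = min = 9.

source->3->1->t, bottleneck 9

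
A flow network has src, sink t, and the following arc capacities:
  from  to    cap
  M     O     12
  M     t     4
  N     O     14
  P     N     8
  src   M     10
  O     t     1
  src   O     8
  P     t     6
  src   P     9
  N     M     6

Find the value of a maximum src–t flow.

Augment src→P→t: bottleneck 6. Total 6.
Augment src→M→t: bottleneck 4. Total 10.
Augment src→O→t: bottleneck 1. Total 11.
No augmenting path remains in the residual graph.

11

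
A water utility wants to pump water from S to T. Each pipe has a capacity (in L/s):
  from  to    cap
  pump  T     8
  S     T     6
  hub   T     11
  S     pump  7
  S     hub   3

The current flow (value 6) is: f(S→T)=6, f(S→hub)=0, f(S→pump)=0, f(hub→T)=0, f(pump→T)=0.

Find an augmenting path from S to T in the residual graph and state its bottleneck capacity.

S→pump→T, bottleneck 7

Residual along S→pump→T: S→pump: 7, pump→T: 8.
Bottleneck = min = 7.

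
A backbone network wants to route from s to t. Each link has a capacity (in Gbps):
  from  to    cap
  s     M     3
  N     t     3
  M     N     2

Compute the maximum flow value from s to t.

2

Augment s->M->N->t: bottleneck 2. Total 2.
No augmenting path remains in the residual graph.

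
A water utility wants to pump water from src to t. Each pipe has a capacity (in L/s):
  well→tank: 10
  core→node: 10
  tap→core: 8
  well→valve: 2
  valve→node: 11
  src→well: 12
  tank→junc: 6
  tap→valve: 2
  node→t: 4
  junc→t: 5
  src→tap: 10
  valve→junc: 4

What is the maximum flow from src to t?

Augment src→tap→core→node→t: bottleneck 4. Total 4.
Augment src→tap→valve→junc→t: bottleneck 2. Total 6.
Augment src→well→valve→junc→t: bottleneck 2. Total 8.
Augment src→well→tank→junc→t: bottleneck 1. Total 9.
No augmenting path remains in the residual graph.

9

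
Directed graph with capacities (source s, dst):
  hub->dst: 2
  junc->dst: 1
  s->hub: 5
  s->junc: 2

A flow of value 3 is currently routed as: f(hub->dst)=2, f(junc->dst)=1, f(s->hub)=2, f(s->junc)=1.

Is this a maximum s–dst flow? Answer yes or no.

Yes

Residual reachable from s: {hub, junc, s}; dst is not reachable.
Saturated cut: hub->dst, junc->dst with total capacity 3 = current flow value. Flow is maximum.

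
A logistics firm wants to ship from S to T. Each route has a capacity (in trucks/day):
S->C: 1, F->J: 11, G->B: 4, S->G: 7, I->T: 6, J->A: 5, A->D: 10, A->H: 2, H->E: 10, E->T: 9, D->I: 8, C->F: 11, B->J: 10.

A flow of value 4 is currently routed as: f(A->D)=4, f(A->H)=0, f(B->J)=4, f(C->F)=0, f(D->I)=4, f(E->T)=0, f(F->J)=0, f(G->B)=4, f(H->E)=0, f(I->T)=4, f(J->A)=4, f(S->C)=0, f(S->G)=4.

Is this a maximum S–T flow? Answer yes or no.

Residual path S->C->F->J->A->D->I->T has bottleneck 1 > 0.
Pushing 1 along it raises the flow to 5, so the given flow is not maximum.

No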